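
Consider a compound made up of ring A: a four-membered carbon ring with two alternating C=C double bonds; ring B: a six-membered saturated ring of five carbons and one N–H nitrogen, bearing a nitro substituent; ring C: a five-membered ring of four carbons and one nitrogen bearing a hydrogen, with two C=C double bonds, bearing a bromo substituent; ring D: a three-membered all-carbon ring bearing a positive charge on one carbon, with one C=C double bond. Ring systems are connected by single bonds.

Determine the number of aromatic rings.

Ring A has only sp² ring atoms; a planar conformation would have a fully conjugated π system of 4 electrons. But 4 = 4(1), which is 4n not 4n+2, so ring A is not aromatic (cyclobutadiene) — cyclobutadiene is antiaromatic and distorts to a rectangle.
Ring B has only sp³ atoms, so it is not fully conjugated — not aromatic (piperidine).
Ring C has a continuous p-orbital overlap around the ring; 2 ring double bonds (4 π electrons) plus a heteroatom lone pair (2) give 6 π electrons. Since 6 = 4n+2 (n=1), ring C is aromatic (pyrrole).
Ring D is fully conjugated (every ring atom contributes a p orbital); 1 ring double bond (2 π electrons) plus the carbocation's empty p orbital (0, but keeps the ring conjugated) give 2 π electrons. Since 2 = 4n+2 (n=0), ring D is aromatic (cyclopropenyl cation).
Aromatic: C, D. Total: 2.

2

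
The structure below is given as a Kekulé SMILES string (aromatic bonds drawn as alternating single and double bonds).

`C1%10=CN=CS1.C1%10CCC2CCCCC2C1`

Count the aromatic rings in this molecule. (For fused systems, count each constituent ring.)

1

The SMILES encodes a five-membered ring with a sulfur at position 1 and a nitrogen at position 3 (in a C=N bond), with two double bonds; two fused six-membered saturated carbon rings.
The 5-membered ring with one sulfur and one =N– is planar and fully conjugated; 2 ring double bonds (4 π electrons) plus a heteroatom lone pair (2) give 6 π electrons. That satisfies 4n+2 with n=1, so it is aromatic (thiazole).
The 6-membered ring has only sp³ atoms, so it is not fully conjugated — not aromatic (cyclohexane ring).
The second 6-membered ring has only sp³ atoms, so it is not fully conjugated — not aromatic (cyclohexane ring).
1 of the 3 rings is aromatic. Total: 1.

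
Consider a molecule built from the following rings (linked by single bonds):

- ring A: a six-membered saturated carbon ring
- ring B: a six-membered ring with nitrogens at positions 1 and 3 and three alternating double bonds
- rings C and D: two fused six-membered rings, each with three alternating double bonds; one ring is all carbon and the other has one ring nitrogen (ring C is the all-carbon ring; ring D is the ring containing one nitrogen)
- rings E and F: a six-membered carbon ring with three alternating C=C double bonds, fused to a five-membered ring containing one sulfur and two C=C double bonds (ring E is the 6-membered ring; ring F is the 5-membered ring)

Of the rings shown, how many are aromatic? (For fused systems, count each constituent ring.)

5

Ring A has only sp³ atoms, so it is not fully conjugated — not aromatic (cyclohexane).
Ring B is planar and fully conjugated; 3 ring double bonds give 6 π electrons. Since 6 = 4n+2 (n=1), ring B is aromatic (pyrimidine).
Rings C and D form a fused bicyclic system (with one nitrogen) with 10 sp² atoms and 10 π electrons from ring double bonds. 10 = 4(2)+2, so the system is aromatic and both rings count as aromatic (quinoline).
Rings E and F form a fused bicyclic system (with one sulfur) with 9 sp² atoms and 10 π electrons from ring double bonds plus a heteroatom lone pair. 10 = 4(2)+2, so the system is aromatic and both rings count as aromatic (benzothiophene).
Aromatic: B, C, D, E, F. Total: 5.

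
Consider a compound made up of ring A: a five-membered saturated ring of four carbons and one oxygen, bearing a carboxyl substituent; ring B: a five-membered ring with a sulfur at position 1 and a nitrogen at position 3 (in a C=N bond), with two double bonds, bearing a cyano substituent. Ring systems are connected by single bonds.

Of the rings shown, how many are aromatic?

Ring A has only sp³ atoms, so it is not fully conjugated — not aromatic (tetrahydrofuran).
Ring B is fully conjugated (every ring atom contributes a p orbital); 2 ring double bonds (4 π electrons) plus a heteroatom lone pair (2) give 6 π electrons. 6 = 4(1)+2, so ring B is aromatic (thiazole).
Aromatic: B. Total: 1.

1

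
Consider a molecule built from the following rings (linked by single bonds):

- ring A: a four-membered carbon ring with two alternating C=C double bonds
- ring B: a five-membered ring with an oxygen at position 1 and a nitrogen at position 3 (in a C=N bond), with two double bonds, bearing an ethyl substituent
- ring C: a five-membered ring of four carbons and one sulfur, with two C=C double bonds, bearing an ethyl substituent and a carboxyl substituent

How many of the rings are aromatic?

Ring A has only sp² ring atoms; a planar conformation would have a fully conjugated π system of 4 electrons. But 4 = 4(1), which is 4n not 4n+2, so ring A is not aromatic (cyclobutadiene) — cyclobutadiene is antiaromatic and distorts to a rectangle.
Ring B is fully conjugated (every ring atom contributes a p orbital); 2 ring double bonds (4 π electrons) plus a heteroatom lone pair (2) give 6 π electrons. That satisfies 4n+2 with n=1, so ring B is aromatic (oxazole).
Ring C is planar and fully conjugated; 2 ring double bonds (4 π electrons) plus a heteroatom lone pair (2) give 6 π electrons. That satisfies 4n+2 with n=1, so ring C is aromatic (thiophene).
Aromatic: B, C. Total: 2.

2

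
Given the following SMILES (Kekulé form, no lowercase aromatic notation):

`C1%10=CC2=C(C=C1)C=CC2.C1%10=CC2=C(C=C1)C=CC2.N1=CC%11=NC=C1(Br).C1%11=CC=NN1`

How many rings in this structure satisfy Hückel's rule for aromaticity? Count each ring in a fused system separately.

4

The SMILES encodes a six-membered carbon ring with three alternating C=C double bonds, fused to a five-membered carbon ring containing one C=C double bond and one sp³ carbon; a six-membered carbon ring with three alternating C=C double bonds, fused to a five-membered carbon ring containing one C=C double bond and one sp³ carbon; a six-membered ring with nitrogens at positions 1 and 4 and three alternating double bonds; a five-membered ring with two adjacent nitrogens (one bearing H, one in a double bond) and two double bonds.
The 6-membered ring has a continuous p-orbital overlap around the ring; 3 ring double bonds give 6 π electrons. That satisfies 4n+2 with n=1, so it is aromatic (benzene ring).
The 5-membered ring has one sp³ carbon, so it is not fully conjugated — not aromatic (cyclopentene ring).
The second 6-membered ring has a continuous p-orbital overlap around the ring; 3 ring double bonds give 6 π electrons. That satisfies 4n+2 with n=1, so it is aromatic (benzene ring).
The second 5-membered ring has one sp³ carbon, so it is not fully conjugated — not aromatic (cyclopentene ring).
The 6-membered ring with two nitrogens (1,4) is fully conjugated (every ring atom contributes a p orbital); 3 ring double bonds give 6 π electrons. 6 = 4(1)+2, so it is aromatic (pyrazine).
The 5-membered ring with two adjacent nitrogens (one N–H, one =N–) is planar and fully conjugated; 2 ring double bonds (4 π electrons) plus a heteroatom lone pair (2) give 6 π electrons. That satisfies 4n+2 with n=1, so it is aromatic (pyrazole).
4 of the 6 rings are aromatic. Total: 4.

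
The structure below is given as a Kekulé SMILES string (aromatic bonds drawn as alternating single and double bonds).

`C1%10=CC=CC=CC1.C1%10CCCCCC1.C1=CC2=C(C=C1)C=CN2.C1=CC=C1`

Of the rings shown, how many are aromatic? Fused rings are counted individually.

2

The SMILES encodes a seven-membered carbon ring with three C=C double bonds and one sp³ carbon; a seven-membered saturated carbon ring; a six-membered carbon ring with three alternating C=C double bonds, fused to a five-membered ring containing one N–H nitrogen and two C=C double bonds; a four-membered carbon ring with two alternating C=C double bonds.
The 7-membered ring has one sp³ carbon, so it is not fully conjugated — not aromatic (cycloheptatriene).
The second 7-membered ring has only sp³ atoms, so it is not fully conjugated — not aromatic (cycloheptane).
The fused 6/5-membered bicyclic (with one N–H) is a single π system with 9 sp² atoms and 10 π electrons from ring double bonds plus a heteroatom lone pair. 10 = 4(2)+2, so the system is aromatic and both rings count as aromatic (indole).
The 4-membered ring has only sp² ring atoms; a planar conformation would have a fully conjugated π system of 4 electrons. But 4 = 4(1), which is 4n not 4n+2, so it is not aromatic (cyclobutadiene) — cyclobutadiene is antiaromatic and distorts to a rectangle.
2 of the 5 rings are aromatic. Total: 2.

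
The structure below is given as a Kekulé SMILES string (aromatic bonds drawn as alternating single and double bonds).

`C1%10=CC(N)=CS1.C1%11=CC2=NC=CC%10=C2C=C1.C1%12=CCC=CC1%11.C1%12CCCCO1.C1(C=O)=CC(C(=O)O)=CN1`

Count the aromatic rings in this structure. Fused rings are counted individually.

The SMILES encodes a five-membered ring of four carbons and one sulfur, with two C=C double bonds; two fused six-membered rings, each with three alternating double bonds; one ring is all carbon and the other has one ring nitrogen; a six-membered carbon ring with two isolated C=C double bonds and two sp³ carbons; a six-membered saturated ring of five carbons and one oxygen; a five-membered ring of four carbons and one nitrogen bearing a hydrogen, with two C=C double bonds.
The 5-membered ring with one sulfur is fully conjugated (every ring atom contributes a p orbital); 2 ring double bonds (4 π electrons) plus a heteroatom lone pair (2) give 6 π electrons. Since 6 = 4n+2 (n=1), it is aromatic (thiophene).
The fused 6/6-membered bicyclic (with one nitrogen) is a single π system with 10 sp² atoms and 10 π electrons from ring double bonds. 10 = 4(2)+2, so the system is aromatic and both rings count as aromatic (quinoline).
The 6-membered ring has two sp³ carbons, so it is not fully conjugated — not aromatic (1,4-cyclohexadiene).
The 6-membered ring with one oxygen has only sp³ atoms, so it is not fully conjugated — not aromatic (tetrahydropyran).
The 5-membered ring with one N–H has a continuous p-orbital overlap around the ring; 2 ring double bonds (4 π electrons) plus a heteroatom lone pair (2) give 6 π electrons. 6 = 4(1)+2, so it is aromatic (pyrrole).
4 of the 6 rings are aromatic. Total: 4.

4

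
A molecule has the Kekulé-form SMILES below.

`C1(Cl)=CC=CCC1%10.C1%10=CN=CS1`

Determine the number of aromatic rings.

1

The SMILES encodes a six-membered carbon ring with two conjugated C=C double bonds and two sp³ carbons; a five-membered ring with a sulfur at position 1 and a nitrogen at position 3 (in a C=N bond), with two double bonds.
The 6-membered ring has two sp³ carbons, so it is not fully conjugated — not aromatic (1,3-cyclohexadiene).
The 5-membered ring with one sulfur and one =N– is fully conjugated (every ring atom contributes a p orbital); 2 ring double bonds (4 π electrons) plus a heteroatom lone pair (2) give 6 π electrons. That satisfies 4n+2 with n=1, so it is aromatic (thiazole).
1 of the 2 rings is aromatic. Total: 1.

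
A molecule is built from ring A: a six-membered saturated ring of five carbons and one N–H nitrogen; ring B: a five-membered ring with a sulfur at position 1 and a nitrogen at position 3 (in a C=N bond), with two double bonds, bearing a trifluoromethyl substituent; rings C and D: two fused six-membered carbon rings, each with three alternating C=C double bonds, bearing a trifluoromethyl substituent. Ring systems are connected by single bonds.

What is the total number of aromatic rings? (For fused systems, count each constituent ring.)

3

Ring A has only sp³ atoms, so it is not fully conjugated — not aromatic (piperidine).
Ring B is fully conjugated (every ring atom contributes a p orbital); 2 ring double bonds (4 π electrons) plus a heteroatom lone pair (2) give 6 π electrons. 6 = 4(1)+2, so ring B is aromatic (thiazole).
Rings C and D form a fused bicyclic system with 10 sp² atoms and 10 π electrons from ring double bonds. 10 = 4(2)+2, so the system is aromatic and both rings count as aromatic (naphthalene).
Aromatic: B, C, D. Total: 3.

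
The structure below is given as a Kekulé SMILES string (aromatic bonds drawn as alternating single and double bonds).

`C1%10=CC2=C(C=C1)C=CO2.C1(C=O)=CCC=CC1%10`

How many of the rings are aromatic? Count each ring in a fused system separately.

The SMILES encodes a six-membered carbon ring with three alternating C=C double bonds, fused to a five-membered ring containing one oxygen and two C=C double bonds; a six-membered carbon ring with two isolated C=C double bonds and two sp³ carbons.
The fused 6/5-membered bicyclic (with one oxygen) is a single π system with 9 sp² atoms and 10 π electrons from ring double bonds plus a heteroatom lone pair. 10 = 4(2)+2, so the system is aromatic and both rings count as aromatic (benzofuran).
The 6-membered ring has two sp³ carbons, so it is not fully conjugated — not aromatic (1,4-cyclohexadiene).
2 of the 3 rings are aromatic. Total: 2.

2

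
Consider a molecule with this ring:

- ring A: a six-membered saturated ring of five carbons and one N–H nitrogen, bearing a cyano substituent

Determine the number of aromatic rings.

Ring A has only sp³ atoms, so it is not fully conjugated — not aromatic (piperidine).

0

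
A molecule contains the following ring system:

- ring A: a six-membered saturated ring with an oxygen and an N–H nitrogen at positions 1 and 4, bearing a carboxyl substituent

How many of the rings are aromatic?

Ring A has only sp³ atoms, so it is not fully conjugated — not aromatic (morpholine).

0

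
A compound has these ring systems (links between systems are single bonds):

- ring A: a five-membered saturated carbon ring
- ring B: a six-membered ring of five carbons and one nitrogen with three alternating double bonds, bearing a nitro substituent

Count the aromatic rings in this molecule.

1

Ring A has only sp³ atoms, so it is not fully conjugated — not aromatic (cyclopentane).
Ring B is planar and fully conjugated; 3 ring double bonds give 6 π electrons. That satisfies 4n+2 with n=1, so ring B is aromatic (pyridine).
Aromatic: B. Total: 1.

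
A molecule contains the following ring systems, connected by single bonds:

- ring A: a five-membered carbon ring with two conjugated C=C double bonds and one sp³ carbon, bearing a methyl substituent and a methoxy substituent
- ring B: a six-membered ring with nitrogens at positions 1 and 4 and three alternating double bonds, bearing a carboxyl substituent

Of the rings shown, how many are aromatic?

1

Ring A has one sp³ carbon, so it is not fully conjugated — not aromatic (cyclopentadiene).
Ring B is fully conjugated (every ring atom contributes a p orbital); 3 ring double bonds give 6 π electrons. Since 6 = 4n+2 (n=1), ring B is aromatic (pyrazine).
Aromatic: B. Total: 1.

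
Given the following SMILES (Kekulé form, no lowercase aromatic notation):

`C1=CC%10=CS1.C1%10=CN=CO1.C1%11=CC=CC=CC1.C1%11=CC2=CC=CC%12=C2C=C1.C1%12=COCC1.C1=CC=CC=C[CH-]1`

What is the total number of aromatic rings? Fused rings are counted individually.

The SMILES encodes a five-membered ring of four carbons and one sulfur, with two C=C double bonds; a five-membered ring with an oxygen at position 1 and a nitrogen at position 3 (in a C=N bond), with two double bonds; a seven-membered carbon ring with three C=C double bonds and one sp³ carbon; two fused six-membered carbon rings, each with three alternating C=C double bonds; a five-membered ring of four carbons and one oxygen, with one C=C double bond and two sp³ carbons; a seven-membered all-carbon ring bearing a negative charge on one carbon, with three C=C double bonds.
The 5-membered ring with one sulfur is planar and fully conjugated; 2 ring double bonds (4 π electrons) plus a heteroatom lone pair (2) give 6 π electrons. That satisfies 4n+2 with n=1, so it is aromatic (thiophene).
The 5-membered ring with one oxygen and one =N– has a continuous p-orbital overlap around the ring; 2 ring double bonds (4 π electrons) plus a heteroatom lone pair (2) give 6 π electrons. That satisfies 4n+2 with n=1, so it is aromatic (oxazole).
The 7-membered ring has one sp³ carbon, so it is not fully conjugated — not aromatic (cycloheptatriene).
The fused 6/6-membered bicyclic is a single π system with 10 sp² atoms and 10 π electrons from ring double bonds. 10 = 4(2)+2, so the system is aromatic and both rings count as aromatic (naphthalene).
The 5-membered ring with one oxygen has two sp³ carbons, so it is not fully conjugated — not aromatic (2,3-dihydrofuran).
The second 7-membered ring has only sp² ring atoms; a planar conformation would have a fully conjugated π system of 8 electrons. But 8 = 4(2), which is 4n not 4n+2, so it is not aromatic (cycloheptatrienyl anion).
4 of the 7 rings are aromatic. Total: 4.

4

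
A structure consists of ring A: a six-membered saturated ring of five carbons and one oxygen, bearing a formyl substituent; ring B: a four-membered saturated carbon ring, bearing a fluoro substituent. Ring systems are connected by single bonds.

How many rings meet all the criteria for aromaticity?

Ring A has only sp³ atoms, so it is not fully conjugated — not aromatic (tetrahydropyran).
Ring B has only sp³ atoms, so it is not fully conjugated — not aromatic (cyclobutane).
No ring is aromatic. Total: 0.

0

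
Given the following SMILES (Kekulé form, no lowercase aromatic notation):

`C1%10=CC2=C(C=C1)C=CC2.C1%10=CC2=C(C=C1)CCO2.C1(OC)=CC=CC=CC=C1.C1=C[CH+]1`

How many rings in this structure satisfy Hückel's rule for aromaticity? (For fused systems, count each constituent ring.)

3

The SMILES encodes a six-membered carbon ring with three alternating C=C double bonds, fused to a five-membered carbon ring containing one C=C double bond and one sp³ carbon; a six-membered carbon ring with three alternating C=C double bonds, fused to a five-membered ring containing one oxygen and two sp³ carbons; an eight-membered carbon ring with four alternating C=C double bonds; a three-membered all-carbon ring bearing a positive charge on one carbon, with one C=C double bond.
The 6-membered ring is fully conjugated (every ring atom contributes a p orbital); 3 ring double bonds give 6 π electrons. That satisfies 4n+2 with n=1, so it is aromatic (benzene ring).
The 5-membered ring has one sp³ carbon, so it is not fully conjugated — not aromatic (cyclopentene ring).
The second 6-membered ring has a continuous p-orbital overlap around the ring; 3 ring double bonds give 6 π electrons. 6 = 4(1)+2, so it is aromatic (benzene ring).
The 5-membered ring with one oxygen has two sp³ carbons, so it is not fully conjugated — not aromatic (oxolane ring).
The 8-membered ring has only sp² ring atoms; a planar conformation would have a fully conjugated π system of 8 electrons. But 8 = 4(2), which is 4n not 4n+2, so it is not aromatic (cyclooctatetraene) — cyclooctatetraene distorts into a non-planar tub to avoid antiaromaticity.
The 3-membered ring is planar and fully conjugated; 1 ring double bond (2 π electrons) plus the carbocation's empty p orbital (0, but keeps the ring conjugated) give 2 π electrons. 2 = 4(0)+2, so it is aromatic (cyclopropenyl cation).
3 of the 6 rings are aromatic. Total: 3.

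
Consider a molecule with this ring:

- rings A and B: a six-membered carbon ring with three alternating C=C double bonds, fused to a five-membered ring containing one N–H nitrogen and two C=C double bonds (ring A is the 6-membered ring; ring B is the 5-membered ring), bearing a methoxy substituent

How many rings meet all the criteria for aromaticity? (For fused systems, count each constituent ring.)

2

Rings A and B form a fused bicyclic system (with one N–H) with 9 sp² atoms and 10 π electrons from ring double bonds plus a heteroatom lone pair. 10 = 4(2)+2, so the system is aromatic and both rings count as aromatic (indole).
Aromatic: A, B. Total: 2.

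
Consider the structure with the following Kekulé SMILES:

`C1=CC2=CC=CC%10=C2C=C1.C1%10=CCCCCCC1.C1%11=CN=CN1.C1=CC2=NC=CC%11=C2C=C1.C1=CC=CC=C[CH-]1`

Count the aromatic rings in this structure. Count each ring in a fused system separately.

The SMILES encodes two fused six-membered carbon rings, each with three alternating C=C double bonds; an eight-membered carbon ring with one C=C double bond; a five-membered ring with nitrogens at positions 1 and 3 (one bearing H, one in a C=N bond) and two double bonds; two fused six-membered rings, each with three alternating double bonds; one ring is all carbon and the other has one ring nitrogen; a seven-membered all-carbon ring bearing a negative charge on one carbon, with three C=C double bonds.
The fused 6/6-membered bicyclic is a single π system with 10 sp² atoms and 10 π electrons from ring double bonds. 10 = 4(2)+2, so the system is aromatic and both rings count as aromatic (naphthalene).
The 8-membered ring has six sp³ carbons, so it is not fully conjugated — not aromatic (cyclooctene).
The 5-membered ring with two nitrogens (one N–H, one =N–) has a continuous p-orbital overlap around the ring; 2 ring double bonds (4 π electrons) plus a heteroatom lone pair (2) give 6 π electrons. That satisfies 4n+2 with n=1, so it is aromatic (imidazole).
The fused 6/6-membered bicyclic (with one nitrogen) is a single π system with 10 sp² atoms and 10 π electrons from ring double bonds. 10 = 4(2)+2, so the system is aromatic and both rings count as aromatic (quinoline).
The 7-membered ring has only sp² ring atoms; a planar conformation would have a fully conjugated π system of 8 electrons. But 8 = 4(2), which is 4n not 4n+2, so it is not aromatic (cycloheptatrienyl anion).
5 of the 7 rings are aromatic. Total: 5.

5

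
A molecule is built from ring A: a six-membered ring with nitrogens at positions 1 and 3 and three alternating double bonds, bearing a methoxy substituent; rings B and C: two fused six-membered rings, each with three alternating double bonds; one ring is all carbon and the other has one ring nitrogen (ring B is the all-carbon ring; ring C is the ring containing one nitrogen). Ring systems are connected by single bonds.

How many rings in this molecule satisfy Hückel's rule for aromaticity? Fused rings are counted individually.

Ring A has a continuous p-orbital overlap around the ring; 3 ring double bonds give 6 π electrons. 6 = 4(1)+2, so ring A is aromatic (pyrimidine).
Rings B and C form a fused bicyclic system (with one nitrogen) with 10 sp² atoms and 10 π electrons from ring double bonds. 10 = 4(2)+2, so the system is aromatic and both rings count as aromatic (quinoline).
Aromatic: A, B, C. Total: 3.

3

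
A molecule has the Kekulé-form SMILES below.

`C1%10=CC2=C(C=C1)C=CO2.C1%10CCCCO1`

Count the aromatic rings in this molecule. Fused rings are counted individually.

2

The SMILES encodes a six-membered carbon ring with three alternating C=C double bonds, fused to a five-membered ring containing one oxygen and two C=C double bonds; a six-membered saturated ring of five carbons and one oxygen.
The fused 6/5-membered bicyclic (with one oxygen) is a single π system with 9 sp² atoms and 10 π electrons from ring double bonds plus a heteroatom lone pair. 10 = 4(2)+2, so the system is aromatic and both rings count as aromatic (benzofuran).
The 6-membered ring with one oxygen has only sp³ atoms, so it is not fully conjugated — not aromatic (tetrahydropyran).
2 of the 3 rings are aromatic. Total: 2.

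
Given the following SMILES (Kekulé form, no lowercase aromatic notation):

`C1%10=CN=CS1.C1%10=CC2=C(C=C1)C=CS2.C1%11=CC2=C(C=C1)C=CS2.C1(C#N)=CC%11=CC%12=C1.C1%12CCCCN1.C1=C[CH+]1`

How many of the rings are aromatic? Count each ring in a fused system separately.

7

The SMILES encodes a five-membered ring with a sulfur at position 1 and a nitrogen at position 3 (in a C=N bond), with two double bonds; a six-membered carbon ring with three alternating C=C double bonds, fused to a five-membered ring containing one sulfur and two C=C double bonds; a six-membered carbon ring with three alternating C=C double bonds, fused to a five-membered ring containing one sulfur and two C=C double bonds; a six-membered carbon ring with three alternating C=C double bonds; a six-membered saturated ring of five carbons and one N–H nitrogen; a three-membered all-carbon ring bearing a positive charge on one carbon, with one C=C double bond.
The 5-membered ring with one sulfur and one =N– is fully conjugated (every ring atom contributes a p orbital); 2 ring double bonds (4 π electrons) plus a heteroatom lone pair (2) give 6 π electrons. Since 6 = 4n+2 (n=1), it is aromatic (thiazole).
The fused 6/5-membered bicyclic (with one sulfur) is a single π system with 9 sp² atoms and 10 π electrons from ring double bonds plus a heteroatom lone pair. 10 = 4(2)+2, so the system is aromatic and both rings count as aromatic (benzothiophene).
The fused 6/5-membered bicyclic (with one sulfur) is a single π system with 9 sp² atoms and 10 π electrons from ring double bonds plus a heteroatom lone pair. 10 = 4(2)+2, so the system is aromatic and both rings count as aromatic (benzothiophene).
The 6-membered ring is planar and fully conjugated; 3 ring double bonds give 6 π electrons. 6 = 4(1)+2, so it is aromatic (benzene).
The 6-membered ring with one N–H has only sp³ atoms, so it is not fully conjugated — not aromatic (piperidine).
The 3-membered ring is fully conjugated (every ring atom contributes a p orbital); 1 ring double bond (2 π electrons) plus the carbocation's empty p orbital (0, but keeps the ring conjugated) give 2 π electrons. Since 2 = 4n+2 (n=0), it is aromatic (cyclopropenyl cation).
7 of the 8 rings are aromatic. Total: 7.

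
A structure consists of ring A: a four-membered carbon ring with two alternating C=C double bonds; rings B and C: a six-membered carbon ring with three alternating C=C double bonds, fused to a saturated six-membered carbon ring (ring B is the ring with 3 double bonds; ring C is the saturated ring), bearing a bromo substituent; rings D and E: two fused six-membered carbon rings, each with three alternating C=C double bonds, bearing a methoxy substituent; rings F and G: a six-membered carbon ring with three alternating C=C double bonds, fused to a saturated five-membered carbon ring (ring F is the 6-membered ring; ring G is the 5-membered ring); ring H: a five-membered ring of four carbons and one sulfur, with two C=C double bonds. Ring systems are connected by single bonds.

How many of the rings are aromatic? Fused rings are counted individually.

5

Ring A has only sp² ring atoms; a planar conformation would have a fully conjugated π system of 4 electrons. But 4 = 4(1), which is 4n not 4n+2, so ring A is not aromatic (cyclobutadiene) — cyclobutadiene is antiaromatic and distorts to a rectangle.
Ring B has a continuous p-orbital overlap around the ring; 3 ring double bonds give 6 π electrons. That satisfies 4n+2 with n=1, so ring B is aromatic (benzene ring).
Ring C has four sp³ carbons, so it is not fully conjugated — not aromatic (cyclohexane ring).
Rings D and E form a fused bicyclic system with 10 sp² atoms and 10 π electrons from ring double bonds. 10 = 4(2)+2, so the system is aromatic and both rings count as aromatic (naphthalene).
Ring F is planar and fully conjugated; 3 ring double bonds give 6 π electrons. Since 6 = 4n+2 (n=1), ring F is aromatic (benzene ring).
Ring G has three sp³ carbons, so it is not fully conjugated — not aromatic (cyclopentane ring).
Ring H has a continuous p-orbital overlap around the ring; 2 ring double bonds (4 π electrons) plus a heteroatom lone pair (2) give 6 π electrons. That satisfies 4n+2 with n=1, so ring H is aromatic (thiophene).
Aromatic: B, D, E, F, H. Total: 5.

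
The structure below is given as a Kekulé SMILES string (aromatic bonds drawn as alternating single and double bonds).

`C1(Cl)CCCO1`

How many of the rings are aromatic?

The SMILES encodes a five-membered saturated ring of four carbons and one oxygen.
The 5-membered ring with one oxygen has only sp³ atoms, so it is not fully conjugated — not aromatic (tetrahydrofuran).

0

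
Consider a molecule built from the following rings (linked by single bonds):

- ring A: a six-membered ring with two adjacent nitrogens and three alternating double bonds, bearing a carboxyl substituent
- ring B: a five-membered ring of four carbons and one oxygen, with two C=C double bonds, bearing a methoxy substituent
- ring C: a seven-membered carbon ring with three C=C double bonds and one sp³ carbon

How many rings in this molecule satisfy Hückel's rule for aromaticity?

Ring A has a continuous p-orbital overlap around the ring; 3 ring double bonds give 6 π electrons. That satisfies 4n+2 with n=1, so ring A is aromatic (pyridazine).
Ring B is planar and fully conjugated; 2 ring double bonds (4 π electrons) plus a heteroatom lone pair (2) give 6 π electrons. Since 6 = 4n+2 (n=1), ring B is aromatic (furan).
Ring C has one sp³ carbon, so it is not fully conjugated — not aromatic (cycloheptatriene).
Aromatic: A, B. Total: 2.

2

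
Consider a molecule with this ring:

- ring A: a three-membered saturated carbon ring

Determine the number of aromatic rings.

0

Ring A has only sp³ atoms, so it is not fully conjugated — not aromatic (cyclopropane).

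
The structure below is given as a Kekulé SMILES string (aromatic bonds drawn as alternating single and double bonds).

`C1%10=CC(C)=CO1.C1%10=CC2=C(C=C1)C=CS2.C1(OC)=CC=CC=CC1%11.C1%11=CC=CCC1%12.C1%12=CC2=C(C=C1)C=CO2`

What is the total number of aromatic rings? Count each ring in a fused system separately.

The SMILES encodes a five-membered ring of four carbons and one oxygen, with two C=C double bonds; a six-membered carbon ring with three alternating C=C double bonds, fused to a five-membered ring containing one sulfur and two C=C double bonds; a seven-membered carbon ring with three C=C double bonds and one sp³ carbon; a six-membered carbon ring with two conjugated C=C double bonds and two sp³ carbons; a six-membered carbon ring with three alternating C=C double bonds, fused to a five-membered ring containing one oxygen and two C=C double bonds.
The 5-membered ring with one oxygen is fully conjugated (every ring atom contributes a p orbital); 2 ring double bonds (4 π electrons) plus a heteroatom lone pair (2) give 6 π electrons. That satisfies 4n+2 with n=1, so it is aromatic (furan).
The fused 6/5-membered bicyclic (with one sulfur) is a single π system with 9 sp² atoms and 10 π electrons from ring double bonds plus a heteroatom lone pair. 10 = 4(2)+2, so the system is aromatic and both rings count as aromatic (benzothiophene).
The 7-membered ring has one sp³ carbon, so it is not fully conjugated — not aromatic (cycloheptatriene).
The 6-membered ring has two sp³ carbons, so it is not fully conjugated — not aromatic (1,3-cyclohexadiene).
The fused 6/5-membered bicyclic (with one oxygen) is a single π system with 9 sp² atoms and 10 π electrons from ring double bonds plus a heteroatom lone pair. 10 = 4(2)+2, so the system is aromatic and both rings count as aromatic (benzofuran).
5 of the 7 rings are aromatic. Total: 5.

5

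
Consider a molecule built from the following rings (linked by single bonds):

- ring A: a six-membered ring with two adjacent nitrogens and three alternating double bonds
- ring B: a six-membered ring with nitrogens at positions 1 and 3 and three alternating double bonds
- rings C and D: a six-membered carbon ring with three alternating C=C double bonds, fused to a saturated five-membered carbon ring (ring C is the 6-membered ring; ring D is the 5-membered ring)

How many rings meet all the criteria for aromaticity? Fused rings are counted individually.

3

Ring A has a continuous p-orbital overlap around the ring; 3 ring double bonds give 6 π electrons. 6 = 4(1)+2, so ring A is aromatic (pyridazine).
Ring B is planar and fully conjugated; 3 ring double bonds give 6 π electrons. 6 = 4(1)+2, so ring B is aromatic (pyrimidine).
Ring C is planar and fully conjugated; 3 ring double bonds give 6 π electrons. That satisfies 4n+2 with n=1, so ring C is aromatic (benzene ring).
Ring D has three sp³ carbons, so it is not fully conjugated — not aromatic (cyclopentane ring).
Aromatic: A, B, C. Total: 3.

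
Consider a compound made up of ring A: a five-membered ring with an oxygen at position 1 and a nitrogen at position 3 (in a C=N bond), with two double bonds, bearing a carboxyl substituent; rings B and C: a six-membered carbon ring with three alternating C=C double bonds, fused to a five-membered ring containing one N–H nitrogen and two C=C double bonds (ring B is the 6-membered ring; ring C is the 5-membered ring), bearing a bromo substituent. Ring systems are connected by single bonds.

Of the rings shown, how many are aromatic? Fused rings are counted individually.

Ring A is planar and fully conjugated; 2 ring double bonds (4 π electrons) plus a heteroatom lone pair (2) give 6 π electrons. That satisfies 4n+2 with n=1, so ring A is aromatic (oxazole).
Rings B and C form a fused bicyclic system (with one N–H) with 9 sp² atoms and 10 π electrons from ring double bonds plus a heteroatom lone pair. 10 = 4(2)+2, so the system is aromatic and both rings count as aromatic (indole).
Aromatic: A, B, C. Total: 3.

3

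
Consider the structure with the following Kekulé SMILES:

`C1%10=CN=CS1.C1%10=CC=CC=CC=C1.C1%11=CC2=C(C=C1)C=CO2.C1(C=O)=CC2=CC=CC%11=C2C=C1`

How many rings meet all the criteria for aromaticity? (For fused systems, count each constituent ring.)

The SMILES encodes a five-membered ring with a sulfur at position 1 and a nitrogen at position 3 (in a C=N bond), with two double bonds; an eight-membered carbon ring with four alternating C=C double bonds; a six-membered carbon ring with three alternating C=C double bonds, fused to a five-membered ring containing one oxygen and two C=C double bonds; two fused six-membered carbon rings, each with three alternating C=C double bonds.
The 5-membered ring with one sulfur and one =N– is planar and fully conjugated; 2 ring double bonds (4 π electrons) plus a heteroatom lone pair (2) give 6 π electrons. Since 6 = 4n+2 (n=1), it is aromatic (thiazole).
The 8-membered ring has only sp² ring atoms; a planar conformation would have a fully conjugated π system of 8 electrons. But 8 = 4(2), which is 4n not 4n+2, so it is not aromatic (cyclooctatetraene) — cyclooctatetraene distorts into a non-planar tub to avoid antiaromaticity.
The fused 6/5-membered bicyclic (with one oxygen) is a single π system with 9 sp² atoms and 10 π electrons from ring double bonds plus a heteroatom lone pair. 10 = 4(2)+2, so the system is aromatic and both rings count as aromatic (benzofuran).
The fused 6/6-membered bicyclic is a single π system with 10 sp² atoms and 10 π electrons from ring double bonds. 10 = 4(2)+2, so the system is aromatic and both rings count as aromatic (naphthalene).
5 of the 6 rings are aromatic. Total: 5.

5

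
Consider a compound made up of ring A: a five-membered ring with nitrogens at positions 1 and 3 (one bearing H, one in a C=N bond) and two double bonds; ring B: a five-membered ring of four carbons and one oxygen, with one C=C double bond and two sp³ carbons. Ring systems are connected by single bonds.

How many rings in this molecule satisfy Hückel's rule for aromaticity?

Ring A is fully conjugated (every ring atom contributes a p orbital); 2 ring double bonds (4 π electrons) plus a heteroatom lone pair (2) give 6 π electrons. That satisfies 4n+2 with n=1, so ring A is aromatic (imidazole).
Ring B has two sp³ carbons, so it is not fully conjugated — not aromatic (2,3-dihydrofuran).
Aromatic: A. Total: 1.

1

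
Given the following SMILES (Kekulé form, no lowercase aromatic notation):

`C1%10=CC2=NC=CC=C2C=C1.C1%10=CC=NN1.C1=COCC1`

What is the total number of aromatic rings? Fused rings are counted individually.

3

The SMILES encodes two fused six-membered rings, each with three alternating double bonds; one ring is all carbon and the other has one ring nitrogen; a five-membered ring with two adjacent nitrogens (one bearing H, one in a double bond) and two double bonds; a five-membered ring of four carbons and one oxygen, with one C=C double bond and two sp³ carbons.
The fused 6/6-membered bicyclic (with one nitrogen) is a single π system with 10 sp² atoms and 10 π electrons from ring double bonds. 10 = 4(2)+2, so the system is aromatic and both rings count as aromatic (quinoline).
The 5-membered ring with two adjacent nitrogens (one N–H, one =N–) is fully conjugated (every ring atom contributes a p orbital); 2 ring double bonds (4 π electrons) plus a heteroatom lone pair (2) give 6 π electrons. Since 6 = 4n+2 (n=1), it is aromatic (pyrazole).
The 5-membered ring with one oxygen has two sp³ carbons, so it is not fully conjugated — not aromatic (2,3-dihydrofuran).
3 of the 4 rings are aromatic. Total: 3.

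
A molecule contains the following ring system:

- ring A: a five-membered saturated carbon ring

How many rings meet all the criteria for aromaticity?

Ring A has only sp³ atoms, so it is not fully conjugated — not aromatic (cyclopentane).

0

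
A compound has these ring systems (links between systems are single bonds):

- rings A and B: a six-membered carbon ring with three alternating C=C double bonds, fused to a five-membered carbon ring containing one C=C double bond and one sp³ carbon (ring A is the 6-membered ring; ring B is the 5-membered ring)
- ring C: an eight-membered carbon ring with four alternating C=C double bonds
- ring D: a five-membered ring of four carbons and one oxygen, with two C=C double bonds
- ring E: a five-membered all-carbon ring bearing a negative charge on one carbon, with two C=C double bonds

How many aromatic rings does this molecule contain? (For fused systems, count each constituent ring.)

Ring A is fully conjugated (every ring atom contributes a p orbital); 3 ring double bonds give 6 π electrons. 6 = 4(1)+2, so ring A is aromatic (benzene ring).
Ring B has one sp³ carbon, so it is not fully conjugated — not aromatic (cyclopentene ring).
Ring C has only sp² ring atoms; a planar conformation would have a fully conjugated π system of 8 electrons. But 8 = 4(2), which is 4n not 4n+2, so ring C is not aromatic (cyclooctatetraene) — cyclooctatetraene distorts into a non-planar tub to avoid antiaromaticity.
Ring D is planar and fully conjugated; 2 ring double bonds (4 π electrons) plus a heteroatom lone pair (2) give 6 π electrons. That satisfies 4n+2 with n=1, so ring D is aromatic (furan).
Ring E is planar and fully conjugated; 2 ring double bonds (4 π electrons) plus the carbanion lone pair (2) give 6 π electrons. 6 = 4(1)+2, so ring E is aromatic (cyclopentadienyl anion).
Aromatic: A, D, E. Total: 3.

3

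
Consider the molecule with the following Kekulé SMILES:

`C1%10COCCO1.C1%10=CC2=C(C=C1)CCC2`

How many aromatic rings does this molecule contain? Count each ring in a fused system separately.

1

The SMILES encodes a six-membered saturated ring with oxygens at positions 1 and 4; a six-membered carbon ring with three alternating C=C double bonds, fused to a saturated five-membered carbon ring.
The 6-membered ring with two oxygens (1,4) has only sp³ atoms, so it is not fully conjugated — not aromatic (1,4-dioxane).
The 6-membered ring is fully conjugated (every ring atom contributes a p orbital); 3 ring double bonds give 6 π electrons. Since 6 = 4n+2 (n=1), it is aromatic (benzene ring).
The 5-membered ring has three sp³ carbons, so it is not fully conjugated — not aromatic (cyclopentane ring).
1 of the 3 rings is aromatic. Total: 1.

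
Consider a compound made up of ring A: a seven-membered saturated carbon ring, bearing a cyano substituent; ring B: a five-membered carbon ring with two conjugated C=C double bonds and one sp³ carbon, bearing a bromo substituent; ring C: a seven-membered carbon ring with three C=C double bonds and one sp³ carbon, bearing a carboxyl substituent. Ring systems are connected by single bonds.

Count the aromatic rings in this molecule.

Ring A has only sp³ atoms, so it is not fully conjugated — not aromatic (cycloheptane).
Ring B has one sp³ carbon, so it is not fully conjugated — not aromatic (cyclopentadiene).
Ring C has one sp³ carbon, so it is not fully conjugated — not aromatic (cycloheptatriene).
No ring is aromatic. Total: 0.

0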